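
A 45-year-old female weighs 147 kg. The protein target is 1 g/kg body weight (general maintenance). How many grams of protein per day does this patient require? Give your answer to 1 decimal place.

147.0 g/day

Protein = 1 g/kg × 147 kg = 147 g/day.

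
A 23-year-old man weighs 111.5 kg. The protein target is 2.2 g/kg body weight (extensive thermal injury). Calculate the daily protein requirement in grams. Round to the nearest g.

245 g/day

Protein = 2.2 g/kg × 111.5 kg = 245.3 g/day.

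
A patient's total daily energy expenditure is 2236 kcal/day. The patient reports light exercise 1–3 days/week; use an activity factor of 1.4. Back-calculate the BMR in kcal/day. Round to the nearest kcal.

BMR = TEE ÷ activity factor = 2236 ÷ 1.4 = 1597.1429 kcal/day.

1597 kcal/day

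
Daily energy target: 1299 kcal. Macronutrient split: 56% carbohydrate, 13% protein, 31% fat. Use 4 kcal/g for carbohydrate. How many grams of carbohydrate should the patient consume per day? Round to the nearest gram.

182 g/day

Carbohydrate energy = 56% × 1299 = 727.44 kcal.
At 4 kcal/g: 727.44 ÷ 4 = 181.86 g.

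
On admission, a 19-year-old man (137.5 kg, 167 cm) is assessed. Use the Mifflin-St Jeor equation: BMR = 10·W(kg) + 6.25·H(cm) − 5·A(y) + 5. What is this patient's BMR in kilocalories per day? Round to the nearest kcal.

Mifflin-St Jeor (male): BMR = 10(137.5) + 6.25(167) − 5(19) + 5 = 1375 + 1043.75 − 95 + 5 = 2328.75 kcal/day.

2329 kilocalories per day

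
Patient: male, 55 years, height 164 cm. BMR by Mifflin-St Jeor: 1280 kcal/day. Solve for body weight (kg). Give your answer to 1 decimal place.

52.5 kg

1280 = 10·W + 6.25(164) − 5(55) + 5
10·W = 1280 − 755 = 525, so W = 52.5 kg.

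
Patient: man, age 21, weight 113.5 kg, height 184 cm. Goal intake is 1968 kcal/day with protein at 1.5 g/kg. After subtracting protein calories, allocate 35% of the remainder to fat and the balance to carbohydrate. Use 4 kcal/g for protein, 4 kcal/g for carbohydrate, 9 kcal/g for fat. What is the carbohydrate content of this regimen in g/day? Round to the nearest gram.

Protein = 1.5 × 113.5 = 170.25 g → 170.25 × 4 = 681 kcal.
Non-protein calories = 1968 − 681 = 1287 kcal.
Fat: 35% × 1287 = 450.45 kcal; carbohydrate: 836.55 kcal.
Carbohydrate: 836.55 kcal ÷ 4 kcal/g = 209.1375 g.

209 g/day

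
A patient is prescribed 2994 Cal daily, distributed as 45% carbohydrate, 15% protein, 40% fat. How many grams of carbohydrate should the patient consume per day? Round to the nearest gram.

337 g/day

Carbohydrate energy = 45% × 2994 = 1347.3 kcal.
At 4 kcal/g: 1347.3 ÷ 4 = 336.825 g.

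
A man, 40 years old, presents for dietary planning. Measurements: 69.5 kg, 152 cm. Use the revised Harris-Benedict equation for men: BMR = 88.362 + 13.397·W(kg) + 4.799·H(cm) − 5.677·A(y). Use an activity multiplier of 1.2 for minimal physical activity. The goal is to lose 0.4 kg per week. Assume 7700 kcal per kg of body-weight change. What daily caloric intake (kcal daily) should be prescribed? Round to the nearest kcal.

Harris-Benedict: BMR = 88.362 + 13.397(69.5) + 4.799(152) − 5.677(40) = 1521.8215 kcal/day.
TEE = 1521.8215 × 1.2 = 1826.1858 kcal/day.
Required daily deficit = 0.4 × 7700 ÷ 7 = 440 kcal/day.
Target intake = 1826.1858 − 440 = 1386.1858 kcal/day.

1386 kcal daily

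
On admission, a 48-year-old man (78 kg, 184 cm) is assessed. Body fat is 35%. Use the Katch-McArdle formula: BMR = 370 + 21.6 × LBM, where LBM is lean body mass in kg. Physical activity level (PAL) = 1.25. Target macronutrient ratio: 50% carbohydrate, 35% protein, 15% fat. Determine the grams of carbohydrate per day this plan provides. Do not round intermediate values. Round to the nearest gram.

229 g/day

LBM = 78 × (1 − 0.35) = 50.7 kg. Katch-McArdle: BMR = 370 + 21.6 × 50.7 = 1465.12 kcal/day.
TEE = 1465.12 × 1.25 = 1831.4 kcal/day.
Carbohydrate energy = 50% × 1831.4 = 915.7 kcal.
Carbohydrate = 915.7 ÷ 4 kcal/g = 228.925 g.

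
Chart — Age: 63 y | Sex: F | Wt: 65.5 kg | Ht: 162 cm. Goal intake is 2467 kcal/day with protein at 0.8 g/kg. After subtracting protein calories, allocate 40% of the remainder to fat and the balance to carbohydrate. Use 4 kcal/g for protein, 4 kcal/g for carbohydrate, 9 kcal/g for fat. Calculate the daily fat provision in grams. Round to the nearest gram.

Protein = 0.8 × 65.5 = 52.4 g → 52.4 × 4 = 209.6 kcal.
Non-protein calories = 2467 − 209.6 = 2257.4 kcal.
Fat: 40% × 2257.4 = 902.96 kcal; carbohydrate: 1354.44 kcal.
Fat: 902.96 kcal ÷ 9 kcal/g = 100.3289 g.

100 g/day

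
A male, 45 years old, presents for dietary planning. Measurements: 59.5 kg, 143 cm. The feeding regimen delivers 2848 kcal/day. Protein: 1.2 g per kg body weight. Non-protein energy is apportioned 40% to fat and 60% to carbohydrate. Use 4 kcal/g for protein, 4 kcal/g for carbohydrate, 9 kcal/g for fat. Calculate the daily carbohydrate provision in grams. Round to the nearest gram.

384 g/day

Protein = 1.2 × 59.5 = 71.4 g → 71.4 × 4 = 285.6 kcal.
Non-protein calories = 2848 − 285.6 = 2562.4 kcal.
Fat: 40% × 2562.4 = 1024.96 kcal; carbohydrate: 1537.44 kcal.
Carbohydrate: 1537.44 kcal ÷ 4 kcal/g = 384.36 g.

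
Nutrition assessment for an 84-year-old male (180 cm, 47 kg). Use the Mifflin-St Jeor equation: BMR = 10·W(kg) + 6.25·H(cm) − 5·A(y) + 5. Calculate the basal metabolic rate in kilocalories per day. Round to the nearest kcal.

Mifflin-St Jeor (male): BMR = 10(47) + 6.25(180) − 5(84) + 5 = 470 + 1125 − 420 + 5 = 1180 kcal/day.

1180 kilocalories per day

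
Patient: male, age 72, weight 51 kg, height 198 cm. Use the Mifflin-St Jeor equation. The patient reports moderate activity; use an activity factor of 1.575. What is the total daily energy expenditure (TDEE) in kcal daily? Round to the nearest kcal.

2193 kcal daily

Mifflin-St Jeor (male): BMR = 10(51) + 6.25(198) − 5(72) + 5 = 510 + 1237.5 − 360 + 5 = 1392.5 kcal/day.
TEE = BMR × activity factor = 1392.5 × 1.575 = 2193.1875 kcal/day.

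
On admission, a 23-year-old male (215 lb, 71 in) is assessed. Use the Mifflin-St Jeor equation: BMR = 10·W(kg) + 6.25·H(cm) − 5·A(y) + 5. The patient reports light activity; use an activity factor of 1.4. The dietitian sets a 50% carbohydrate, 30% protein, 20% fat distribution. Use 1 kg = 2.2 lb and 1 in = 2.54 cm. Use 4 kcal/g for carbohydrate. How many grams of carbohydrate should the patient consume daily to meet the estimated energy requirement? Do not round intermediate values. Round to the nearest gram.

349 g/day

Convert to metric: weight = 215 ÷ 2.2 = 97.7273 kg; height = 71 × 2.54 = 180.34 cm.
Mifflin-St Jeor (male): BMR = 10(97.7273) + 6.25(180.34) − 5(23) + 5 = 977.2727 + 1127.125 − 115 + 5 = 1994.3977 kcal/day.
TEE = 1994.3977 × 1.4 = 2792.1568 kcal/day.
Carbohydrate energy = 50% × 2792.1568 = 1396.0784 kcal.
Carbohydrate = 1396.0784 ÷ 4 kcal/g = 349.0196 g.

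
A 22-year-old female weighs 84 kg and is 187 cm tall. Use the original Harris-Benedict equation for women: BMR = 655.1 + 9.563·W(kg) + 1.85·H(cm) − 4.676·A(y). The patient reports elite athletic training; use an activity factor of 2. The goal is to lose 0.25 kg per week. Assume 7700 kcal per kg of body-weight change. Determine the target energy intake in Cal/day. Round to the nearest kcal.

3128 Cal/day

Harris-Benedict: BMR = 655.1 + 9.563(84) + 1.85(187) − 4.676(22) = 1701.47 kcal/day.
TEE = 1701.47 × 2 = 3402.94 kcal/day.
Required daily deficit = 0.25 × 7700 ÷ 7 = 275 kcal/day.
Target intake = 3402.94 − 275 = 3127.94 kcal/day.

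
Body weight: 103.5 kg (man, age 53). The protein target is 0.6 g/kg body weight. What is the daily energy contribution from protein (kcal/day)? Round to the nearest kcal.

248 kcal/day

Protein = 0.6 g/kg × 103.5 kg = 62.1 g/day.
Protein energy = 62.1 g × 4 kcal/g = 248.4 kcal/day.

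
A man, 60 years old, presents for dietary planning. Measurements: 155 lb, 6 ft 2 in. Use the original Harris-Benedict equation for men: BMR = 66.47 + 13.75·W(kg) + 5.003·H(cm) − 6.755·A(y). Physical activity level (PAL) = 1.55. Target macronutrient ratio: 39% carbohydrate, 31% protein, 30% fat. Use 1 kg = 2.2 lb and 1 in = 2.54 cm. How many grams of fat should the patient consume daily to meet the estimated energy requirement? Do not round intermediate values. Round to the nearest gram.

Convert to metric: weight = 155 ÷ 2.2 = 70.4545 kg; height = (6×12 + 2) × 2.54 = 74 × 2.54 = 187.96 cm.
Harris-Benedict: BMR = 66.47 + 13.75(70.4545) + 5.003(187.96) − 6.755(60) = 1570.2839 kcal/day.
TEE = 1570.2839 × 1.55 = 2433.94 kcal/day.
Fat energy = 30% × 2433.94 = 730.182 kcal.
Fat = 730.182 ÷ 9 kcal/g = 81.1313 g.

81 g/day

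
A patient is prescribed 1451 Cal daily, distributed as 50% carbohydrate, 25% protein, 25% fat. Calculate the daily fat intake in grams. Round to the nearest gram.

40 g/day

Fat energy = 25% × 1451 = 362.75 kcal.
At 9 kcal/g: 362.75 ÷ 9 = 40.3056 g.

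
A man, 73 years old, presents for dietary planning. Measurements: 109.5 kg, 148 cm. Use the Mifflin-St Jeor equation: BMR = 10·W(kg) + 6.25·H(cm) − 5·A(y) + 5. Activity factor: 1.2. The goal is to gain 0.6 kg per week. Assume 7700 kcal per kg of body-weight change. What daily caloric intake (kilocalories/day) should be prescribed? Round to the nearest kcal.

Mifflin-St Jeor (male): BMR = 10(109.5) + 6.25(148) − 5(73) + 5 = 1095 + 925 − 365 + 5 = 1660 kcal/day.
TEE = 1660 × 1.2 = 1992 kcal/day.
Required daily surplus = 0.6 × 7700 ÷ 7 = 660 kcal/day.
Target intake = 1992 + 660 = 2652 kcal/day.

2652 kilocalories/day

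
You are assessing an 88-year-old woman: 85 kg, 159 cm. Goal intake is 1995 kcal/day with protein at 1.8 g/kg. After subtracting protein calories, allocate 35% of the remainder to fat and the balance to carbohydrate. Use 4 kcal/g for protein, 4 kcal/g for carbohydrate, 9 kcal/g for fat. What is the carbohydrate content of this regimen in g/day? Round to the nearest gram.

Protein = 1.8 × 85 = 153 g → 153 × 4 = 612 kcal.
Non-protein calories = 1995 − 612 = 1383 kcal.
Fat: 35% × 1383 = 484.05 kcal; carbohydrate: 898.95 kcal.
Carbohydrate: 898.95 kcal ÷ 4 kcal/g = 224.7375 g.

225 g/day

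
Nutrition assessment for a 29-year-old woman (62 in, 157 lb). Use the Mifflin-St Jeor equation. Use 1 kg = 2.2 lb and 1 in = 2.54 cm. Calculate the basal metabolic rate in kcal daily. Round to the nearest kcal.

Convert to metric: weight = 157 ÷ 2.2 = 71.3636 kg; height = 62 × 2.54 = 157.48 cm.
Mifflin-St Jeor (female): BMR = 10(71.3636) + 6.25(157.48) − 5(29) − 161 = 713.6364 + 984.25 − 145 − 161 = 1391.8864 kcal/day.

1392 kcal daily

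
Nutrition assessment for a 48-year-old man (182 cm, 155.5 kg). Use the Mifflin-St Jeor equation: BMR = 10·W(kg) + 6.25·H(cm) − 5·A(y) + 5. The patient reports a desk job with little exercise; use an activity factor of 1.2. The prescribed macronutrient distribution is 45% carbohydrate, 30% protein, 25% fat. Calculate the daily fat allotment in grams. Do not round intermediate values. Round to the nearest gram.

82 g/day

Mifflin-St Jeor (male): BMR = 10(155.5) + 6.25(182) − 5(48) + 5 = 1555 + 1137.5 − 240 + 5 = 2457.5 kcal/day.
TEE = 2457.5 × 1.2 = 2949 kcal/day.
Fat energy = 25% × 2949 = 737.25 kcal.
Fat = 737.25 ÷ 9 kcal/g = 81.9167 g.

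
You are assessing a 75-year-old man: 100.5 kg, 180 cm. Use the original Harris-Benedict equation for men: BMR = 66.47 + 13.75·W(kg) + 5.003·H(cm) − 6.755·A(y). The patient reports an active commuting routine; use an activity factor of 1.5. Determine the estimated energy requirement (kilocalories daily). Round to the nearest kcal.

2763 kilocalories daily

Harris-Benedict: BMR = 66.47 + 13.75(100.5) + 5.003(180) − 6.755(75) = 1842.26 kcal/day.
TEE = BMR × activity factor = 1842.26 × 1.5 = 2763.39 kcal/day.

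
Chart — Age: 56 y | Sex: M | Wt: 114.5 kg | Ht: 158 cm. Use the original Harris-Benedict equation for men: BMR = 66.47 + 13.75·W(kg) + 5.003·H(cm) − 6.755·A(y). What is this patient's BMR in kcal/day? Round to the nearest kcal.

2053 kcal/day

Harris-Benedict: BMR = 66.47 + 13.75(114.5) + 5.003(158) − 6.755(56) = 2053.039 kcal/day.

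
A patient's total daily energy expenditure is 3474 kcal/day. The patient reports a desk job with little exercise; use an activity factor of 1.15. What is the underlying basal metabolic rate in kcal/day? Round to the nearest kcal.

BMR = TEE ÷ activity factor = 3474 ÷ 1.15 = 3020.8696 kcal/day.

3021 kcal/day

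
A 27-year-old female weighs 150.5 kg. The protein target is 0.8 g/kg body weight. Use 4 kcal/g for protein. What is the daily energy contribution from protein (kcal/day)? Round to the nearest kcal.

Protein = 0.8 g/kg × 150.5 kg = 120.4 g/day.
Protein energy = 120.4 g × 4 kcal/g = 481.6 kcal/day.

482 kcal/day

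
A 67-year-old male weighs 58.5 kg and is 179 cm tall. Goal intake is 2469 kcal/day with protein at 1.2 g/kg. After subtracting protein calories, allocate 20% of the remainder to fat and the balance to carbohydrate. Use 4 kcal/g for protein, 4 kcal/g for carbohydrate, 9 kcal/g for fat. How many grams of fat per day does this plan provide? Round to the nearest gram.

49 g/day

Protein = 1.2 × 58.5 = 70.2 g → 70.2 × 4 = 280.8 kcal.
Non-protein calories = 2469 − 280.8 = 2188.2 kcal.
Fat: 20% × 2188.2 = 437.64 kcal; carbohydrate: 1750.56 kcal.
Fat: 437.64 kcal ÷ 9 kcal/g = 48.6267 g.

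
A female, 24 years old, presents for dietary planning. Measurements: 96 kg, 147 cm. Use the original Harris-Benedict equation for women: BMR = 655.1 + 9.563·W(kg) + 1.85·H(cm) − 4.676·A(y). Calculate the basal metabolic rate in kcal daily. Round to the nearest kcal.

Harris-Benedict: BMR = 655.1 + 9.563(96) + 1.85(147) − 4.676(24) = 1732.874 kcal/day.

1733 kcal daily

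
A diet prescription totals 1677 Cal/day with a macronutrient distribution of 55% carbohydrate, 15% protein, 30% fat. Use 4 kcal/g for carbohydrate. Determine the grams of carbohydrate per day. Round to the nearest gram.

231 g/day

Carbohydrate energy = 55% × 1677 = 922.35 kcal.
At 4 kcal/g: 922.35 ÷ 4 = 230.5875 g.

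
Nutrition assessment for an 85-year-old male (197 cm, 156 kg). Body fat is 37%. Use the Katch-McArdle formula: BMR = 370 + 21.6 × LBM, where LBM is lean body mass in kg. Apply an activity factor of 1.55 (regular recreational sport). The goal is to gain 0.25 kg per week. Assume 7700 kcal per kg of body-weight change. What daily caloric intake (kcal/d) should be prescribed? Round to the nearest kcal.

4139 kcal/d

LBM = 156 × (1 − 0.37) = 98.28 kg. Katch-McArdle: BMR = 370 + 21.6 × 98.28 = 2492.848 kcal/day.
TEE = 2492.848 × 1.55 = 3863.9144 kcal/day.
Required daily surplus = 0.25 × 7700 ÷ 7 = 275 kcal/day.
Target intake = 3863.9144 + 275 = 4138.9144 kcal/day.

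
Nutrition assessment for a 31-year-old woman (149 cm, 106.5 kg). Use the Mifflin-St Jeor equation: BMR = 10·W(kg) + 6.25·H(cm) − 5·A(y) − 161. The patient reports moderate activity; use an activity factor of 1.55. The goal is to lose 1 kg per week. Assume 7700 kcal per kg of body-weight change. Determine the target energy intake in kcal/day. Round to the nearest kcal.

1504 kcal/day

Mifflin-St Jeor (female): BMR = 10(106.5) + 6.25(149) − 5(31) − 161 = 1065 + 931.25 − 155 − 161 = 1680.25 kcal/day.
TEE = 1680.25 × 1.55 = 2604.3875 kcal/day.
Required daily deficit = 1 × 7700 ÷ 7 = 1100 kcal/day.
Target intake = 2604.3875 − 1100 = 1504.3875 kcal/day.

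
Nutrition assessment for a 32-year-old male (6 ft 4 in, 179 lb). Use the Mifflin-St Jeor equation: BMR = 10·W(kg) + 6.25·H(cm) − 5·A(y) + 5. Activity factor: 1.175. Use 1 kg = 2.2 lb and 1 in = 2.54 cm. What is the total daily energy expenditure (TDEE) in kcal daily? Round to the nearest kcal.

2192 kcal daily

Convert to metric: weight = 179 ÷ 2.2 = 81.3636 kg; height = (6×12 + 4) × 2.54 = 76 × 2.54 = 193.04 cm.
Mifflin-St Jeor (male): BMR = 10(81.3636) + 6.25(193.04) − 5(32) + 5 = 813.6364 + 1206.5 − 160 + 5 = 1865.1364 kcal/day.
TEE = BMR × activity factor = 1865.1364 × 1.175 = 2191.5352 kcal/day.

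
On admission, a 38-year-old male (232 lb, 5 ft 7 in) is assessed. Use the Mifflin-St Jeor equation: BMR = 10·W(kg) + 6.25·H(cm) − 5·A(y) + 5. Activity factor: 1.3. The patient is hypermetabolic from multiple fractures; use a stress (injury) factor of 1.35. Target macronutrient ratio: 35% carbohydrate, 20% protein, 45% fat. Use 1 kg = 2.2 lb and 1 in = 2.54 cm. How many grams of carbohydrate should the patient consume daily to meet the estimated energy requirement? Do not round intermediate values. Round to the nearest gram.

Convert to metric: weight = 232 ÷ 2.2 = 105.4545 kg; height = (5×12 + 7) × 2.54 = 67 × 2.54 = 170.18 cm.
Mifflin-St Jeor (male): BMR = 10(105.4545) + 6.25(170.18) − 5(38) + 5 = 1054.5455 + 1063.625 − 190 + 5 = 1933.1705 kcal/day.
TEE = 1933.1705 × 1.3 = 2513.1216 kcal/day.
With stress factor 1.35: 2513.1216 × 1.35 = 3392.7141 kcal/day.
Carbohydrate energy = 35% × 3392.7141 = 1187.45 kcal.
Carbohydrate = 1187.45 ÷ 4 kcal/g = 296.8625 g.

297 g/day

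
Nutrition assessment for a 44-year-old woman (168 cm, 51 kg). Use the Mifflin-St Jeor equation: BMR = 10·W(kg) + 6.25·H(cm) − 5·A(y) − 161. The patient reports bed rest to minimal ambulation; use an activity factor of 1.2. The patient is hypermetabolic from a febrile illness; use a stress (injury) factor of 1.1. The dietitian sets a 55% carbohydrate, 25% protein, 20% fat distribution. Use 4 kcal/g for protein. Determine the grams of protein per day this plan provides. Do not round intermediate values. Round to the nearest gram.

Mifflin-St Jeor (female): BMR = 10(51) + 6.25(168) − 5(44) − 161 = 510 + 1050 − 220 − 161 = 1179 kcal/day.
TEE = 1179 × 1.2 = 1414.8 kcal/day.
With stress factor 1.1: 1414.8 × 1.1 = 1556.28 kcal/day.
Protein energy = 25% × 1556.28 = 389.07 kcal.
Protein = 389.07 ÷ 4 kcal/g = 97.2675 g.

97 g/day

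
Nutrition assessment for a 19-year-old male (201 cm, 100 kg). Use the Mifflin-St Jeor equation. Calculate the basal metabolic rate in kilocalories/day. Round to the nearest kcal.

2166 kilocalories/day

Mifflin-St Jeor (male): BMR = 10(100) + 6.25(201) − 5(19) + 5 = 1000 + 1256.25 − 95 + 5 = 2166.25 kcal/day.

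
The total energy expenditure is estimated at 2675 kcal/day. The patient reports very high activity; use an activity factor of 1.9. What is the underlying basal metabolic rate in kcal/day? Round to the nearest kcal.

1408 kcal/day

BMR = TEE ÷ activity factor = 2675 ÷ 1.9 = 1407.8947 kcal/day.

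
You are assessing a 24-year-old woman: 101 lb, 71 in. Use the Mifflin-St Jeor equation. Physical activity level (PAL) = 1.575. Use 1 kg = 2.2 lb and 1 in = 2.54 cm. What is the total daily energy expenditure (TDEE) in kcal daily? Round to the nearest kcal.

2056 kcal daily

Convert to metric: weight = 101 ÷ 2.2 = 45.9091 kg; height = 71 × 2.54 = 180.34 cm.
Mifflin-St Jeor (female): BMR = 10(45.9091) + 6.25(180.34) − 5(24) − 161 = 459.0909 + 1127.125 − 120 − 161 = 1305.2159 kcal/day.
TEE = BMR × activity factor = 1305.2159 × 1.575 = 2055.7151 kcal/day.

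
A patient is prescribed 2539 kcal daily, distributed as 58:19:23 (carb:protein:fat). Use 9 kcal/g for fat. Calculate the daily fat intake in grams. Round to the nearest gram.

Fat energy = 23% × 2539 = 583.97 kcal.
At 9 kcal/g: 583.97 ÷ 9 = 64.8856 g.

65 g/day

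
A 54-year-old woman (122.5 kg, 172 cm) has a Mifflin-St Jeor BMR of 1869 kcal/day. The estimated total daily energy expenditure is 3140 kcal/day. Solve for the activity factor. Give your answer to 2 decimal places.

1.68

Activity factor = TEE ÷ BMR = 3140 ÷ 1869 = 1.68.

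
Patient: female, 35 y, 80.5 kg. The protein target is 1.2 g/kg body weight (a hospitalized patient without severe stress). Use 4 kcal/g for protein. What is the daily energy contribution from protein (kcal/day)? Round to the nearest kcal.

386 kcal/day

Protein = 1.2 g/kg × 80.5 kg = 96.6 g/day.
Protein energy = 96.6 g × 4 kcal/g = 386.4 kcal/day.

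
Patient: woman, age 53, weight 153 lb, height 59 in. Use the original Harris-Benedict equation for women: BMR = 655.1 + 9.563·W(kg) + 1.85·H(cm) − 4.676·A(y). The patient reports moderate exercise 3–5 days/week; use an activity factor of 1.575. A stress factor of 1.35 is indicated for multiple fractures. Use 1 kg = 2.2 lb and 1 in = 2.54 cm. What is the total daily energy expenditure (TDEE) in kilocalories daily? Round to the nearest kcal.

2870 kilocalories daily

Convert to metric: weight = 153 ÷ 2.2 = 69.5455 kg; height = 59 × 2.54 = 149.86 cm.
Harris-Benedict: BMR = 655.1 + 9.563(69.5455) + 1.85(149.86) − 4.676(53) = 1349.5762 kcal/day.
TEE = BMR × activity factor = 1349.5762 × 1.575 = 2125.5825 kcal/day.
Apply stress factor: 2125.5825 × 1.35 = 2869.5364 kcal/day.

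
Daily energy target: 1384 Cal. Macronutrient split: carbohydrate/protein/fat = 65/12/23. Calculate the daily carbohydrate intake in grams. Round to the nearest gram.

Carbohydrate energy = 65% × 1384 = 899.6 kcal.
At 4 kcal/g: 899.6 ÷ 4 = 224.9 g.

225 g/day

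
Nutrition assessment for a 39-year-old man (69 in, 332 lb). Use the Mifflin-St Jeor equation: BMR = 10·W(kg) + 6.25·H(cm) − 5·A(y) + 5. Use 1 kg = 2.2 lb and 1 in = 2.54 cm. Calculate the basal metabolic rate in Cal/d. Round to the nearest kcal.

2414 Cal/d

Convert to metric: weight = 332 ÷ 2.2 = 150.9091 kg; height = 69 × 2.54 = 175.26 cm.
Mifflin-St Jeor (male): BMR = 10(150.9091) + 6.25(175.26) − 5(39) + 5 = 1509.0909 + 1095.375 − 195 + 5 = 2414.4659 kcal/day.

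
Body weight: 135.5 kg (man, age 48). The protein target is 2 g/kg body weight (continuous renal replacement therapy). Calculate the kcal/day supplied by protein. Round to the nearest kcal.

Protein = 2 g/kg × 135.5 kg = 271 g/day.
Protein energy = 271 g × 4 kcal/g = 1084 kcal/day.

1084 kcal/day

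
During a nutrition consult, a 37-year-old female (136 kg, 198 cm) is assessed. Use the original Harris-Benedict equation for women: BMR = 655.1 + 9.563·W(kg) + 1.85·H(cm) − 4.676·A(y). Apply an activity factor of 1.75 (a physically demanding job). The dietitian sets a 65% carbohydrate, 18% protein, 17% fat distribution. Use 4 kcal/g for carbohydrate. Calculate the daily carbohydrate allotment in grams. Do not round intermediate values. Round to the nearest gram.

Harris-Benedict: BMR = 655.1 + 9.563(136) + 1.85(198) − 4.676(37) = 2148.956 kcal/day.
TEE = 2148.956 × 1.75 = 3760.673 kcal/day.
Carbohydrate energy = 65% × 3760.673 = 2444.4375 kcal.
Carbohydrate = 2444.4375 ÷ 4 kcal/g = 611.1094 g.

611 g/day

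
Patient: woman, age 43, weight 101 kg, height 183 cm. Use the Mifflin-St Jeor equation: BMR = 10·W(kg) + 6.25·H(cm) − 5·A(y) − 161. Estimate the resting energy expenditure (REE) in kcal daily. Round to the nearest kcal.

Mifflin-St Jeor (female): BMR = 10(101) + 6.25(183) − 5(43) − 161 = 1010 + 1143.75 − 215 − 161 = 1777.75 kcal/day.

1778 kcal daily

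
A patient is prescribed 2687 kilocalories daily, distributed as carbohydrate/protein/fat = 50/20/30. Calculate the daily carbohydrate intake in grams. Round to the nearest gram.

Carbohydrate energy = 50% × 2687 = 1343.5 kcal.
At 4 kcal/g: 1343.5 ÷ 4 = 335.875 g.

336 g/day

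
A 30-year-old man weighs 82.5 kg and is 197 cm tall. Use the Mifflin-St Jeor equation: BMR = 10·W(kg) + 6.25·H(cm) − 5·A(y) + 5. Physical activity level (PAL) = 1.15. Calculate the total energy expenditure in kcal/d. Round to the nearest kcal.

2198 kcal/d

Mifflin-St Jeor (male): BMR = 10(82.5) + 6.25(197) − 5(30) + 5 = 825 + 1231.25 − 150 + 5 = 1911.25 kcal/day.
TEE = BMR × activity factor = 1911.25 × 1.15 = 2197.9375 kcal/day.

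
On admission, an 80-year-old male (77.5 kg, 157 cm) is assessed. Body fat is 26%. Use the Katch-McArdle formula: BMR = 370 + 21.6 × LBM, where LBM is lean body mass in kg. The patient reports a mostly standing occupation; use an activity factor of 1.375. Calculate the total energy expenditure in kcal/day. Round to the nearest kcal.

2212 kcal/day

LBM = 77.5 × (1 − 0.26) = 57.35 kg. Katch-McArdle: BMR = 370 + 21.6 × 57.35 = 1608.76 kcal/day.
TEE = BMR × activity factor = 1608.76 × 1.375 = 2212.045 kcal/day.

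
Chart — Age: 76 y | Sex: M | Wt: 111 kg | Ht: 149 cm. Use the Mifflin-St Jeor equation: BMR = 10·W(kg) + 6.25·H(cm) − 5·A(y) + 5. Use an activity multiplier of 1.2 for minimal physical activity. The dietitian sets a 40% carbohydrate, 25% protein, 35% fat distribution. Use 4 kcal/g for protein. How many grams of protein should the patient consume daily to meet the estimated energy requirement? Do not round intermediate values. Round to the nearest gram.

125 g/day

Mifflin-St Jeor (male): BMR = 10(111) + 6.25(149) − 5(76) + 5 = 1110 + 931.25 − 380 + 5 = 1666.25 kcal/day.
TEE = 1666.25 × 1.2 = 1999.5 kcal/day.
Protein energy = 25% × 1999.5 = 499.875 kcal.
Protein = 499.875 ÷ 4 kcal/g = 124.9688 g.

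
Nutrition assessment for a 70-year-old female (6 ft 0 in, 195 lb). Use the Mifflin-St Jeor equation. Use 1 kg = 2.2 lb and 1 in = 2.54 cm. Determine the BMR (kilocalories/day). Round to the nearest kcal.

Convert to metric: weight = 195 ÷ 2.2 = 88.6364 kg; height = (6×12 + 0) × 2.54 = 72 × 2.54 = 182.88 cm.
Mifflin-St Jeor (female): BMR = 10(88.6364) + 6.25(182.88) − 5(70) − 161 = 886.3636 + 1143 − 350 − 161 = 1518.3636 kcal/day.

1518 kilocalories/day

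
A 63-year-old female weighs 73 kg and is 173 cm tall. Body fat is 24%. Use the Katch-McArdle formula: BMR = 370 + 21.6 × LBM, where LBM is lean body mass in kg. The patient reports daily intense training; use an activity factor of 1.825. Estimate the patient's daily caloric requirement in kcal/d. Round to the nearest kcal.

LBM = 73 × (1 − 0.24) = 55.48 kg. Katch-McArdle: BMR = 370 + 21.6 × 55.48 = 1568.368 kcal/day.
TEE = BMR × activity factor = 1568.368 × 1.825 = 2862.2716 kcal/day.

2862 kcal/d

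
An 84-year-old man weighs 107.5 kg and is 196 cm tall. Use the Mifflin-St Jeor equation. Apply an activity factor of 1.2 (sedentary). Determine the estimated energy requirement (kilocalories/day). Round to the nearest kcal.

2262 kilocalories/day

Mifflin-St Jeor (male): BMR = 10(107.5) + 6.25(196) − 5(84) + 5 = 1075 + 1225 − 420 + 5 = 1885 kcal/day.
TEE = BMR × activity factor = 1885 × 1.2 = 2262 kcal/day.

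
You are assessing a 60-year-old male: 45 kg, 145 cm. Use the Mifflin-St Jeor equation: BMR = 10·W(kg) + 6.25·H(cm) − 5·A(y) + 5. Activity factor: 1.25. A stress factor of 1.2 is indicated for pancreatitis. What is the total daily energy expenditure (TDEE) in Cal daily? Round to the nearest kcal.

1592 Cal daily

Mifflin-St Jeor (male): BMR = 10(45) + 6.25(145) − 5(60) + 5 = 450 + 906.25 − 300 + 5 = 1061.25 kcal/day.
TEE = BMR × activity factor = 1061.25 × 1.25 = 1326.5625 kcal/day.
Apply stress factor: 1326.5625 × 1.2 = 1591.875 kcal/day.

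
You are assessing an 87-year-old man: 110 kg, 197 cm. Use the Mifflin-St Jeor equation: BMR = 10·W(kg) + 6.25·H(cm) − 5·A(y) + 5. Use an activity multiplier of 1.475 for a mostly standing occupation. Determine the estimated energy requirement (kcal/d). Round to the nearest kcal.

Mifflin-St Jeor (male): BMR = 10(110) + 6.25(197) − 5(87) + 5 = 1100 + 1231.25 − 435 + 5 = 1901.25 kcal/day.
TEE = BMR × activity factor = 1901.25 × 1.475 = 2804.3438 kcal/day.

2804 kcal/d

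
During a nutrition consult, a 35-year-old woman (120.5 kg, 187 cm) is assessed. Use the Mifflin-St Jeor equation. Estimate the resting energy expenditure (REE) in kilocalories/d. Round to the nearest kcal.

2038 kilocalories/d

Mifflin-St Jeor (female): BMR = 10(120.5) + 6.25(187) − 5(35) − 161 = 1205 + 1168.75 − 175 − 161 = 2037.75 kcal/day.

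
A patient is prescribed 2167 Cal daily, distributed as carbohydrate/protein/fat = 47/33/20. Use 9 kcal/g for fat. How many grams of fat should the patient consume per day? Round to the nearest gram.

48 g/day

Fat energy = 20% × 2167 = 433.4 kcal.
At 9 kcal/g: 433.4 ÷ 9 = 48.1556 g.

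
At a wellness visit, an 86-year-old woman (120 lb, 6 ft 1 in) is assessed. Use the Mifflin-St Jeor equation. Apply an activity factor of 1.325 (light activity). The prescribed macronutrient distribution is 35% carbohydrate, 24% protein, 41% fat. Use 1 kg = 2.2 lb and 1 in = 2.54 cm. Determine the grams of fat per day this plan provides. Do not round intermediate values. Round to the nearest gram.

67 g/day

Convert to metric: weight = 120 ÷ 2.2 = 54.5455 kg; height = (6×12 + 1) × 2.54 = 73 × 2.54 = 185.42 cm.
Mifflin-St Jeor (female): BMR = 10(54.5455) + 6.25(185.42) − 5(86) − 161 = 545.4545 + 1158.875 − 430 − 161 = 1113.3295 kcal/day.
TEE = 1113.3295 × 1.325 = 1475.1616 kcal/day.
Fat energy = 41% × 1475.1616 = 604.8163 kcal.
Fat = 604.8163 ÷ 9 kcal/g = 67.2018 g.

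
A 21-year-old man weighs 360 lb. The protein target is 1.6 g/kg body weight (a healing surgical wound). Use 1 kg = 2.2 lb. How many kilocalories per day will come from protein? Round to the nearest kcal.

Weight in kg = 360 ÷ 2.2 = 163.6364 kg.
Protein = 1.6 g/kg × 163.6364 kg = 261.8182 g/day.
Protein energy = 261.8182 g × 4 kcal/g = 1047.2727 kcal/day.

1047 kcal/day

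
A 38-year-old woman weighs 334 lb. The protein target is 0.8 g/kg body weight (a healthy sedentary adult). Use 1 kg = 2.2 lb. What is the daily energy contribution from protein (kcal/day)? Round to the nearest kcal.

486 kcal/day

Weight in kg = 334 ÷ 2.2 = 151.8182 kg.
Protein = 0.8 g/kg × 151.8182 kg = 121.4545 g/day.
Protein energy = 121.4545 g × 4 kcal/g = 485.8182 kcal/day.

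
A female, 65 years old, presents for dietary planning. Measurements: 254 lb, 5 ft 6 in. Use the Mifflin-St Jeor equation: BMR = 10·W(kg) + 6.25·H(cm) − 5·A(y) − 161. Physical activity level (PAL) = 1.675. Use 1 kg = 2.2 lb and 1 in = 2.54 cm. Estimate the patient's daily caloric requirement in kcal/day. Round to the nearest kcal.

2875 kcal/day

Convert to metric: weight = 254 ÷ 2.2 = 115.4545 kg; height = (5×12 + 6) × 2.54 = 66 × 2.54 = 167.64 cm.
Mifflin-St Jeor (female): BMR = 10(115.4545) + 6.25(167.64) − 5(65) − 161 = 1154.5455 + 1047.75 − 325 − 161 = 1716.2955 kcal/day.
TEE = BMR × activity factor = 1716.2955 × 1.675 = 2874.7949 kcal/day.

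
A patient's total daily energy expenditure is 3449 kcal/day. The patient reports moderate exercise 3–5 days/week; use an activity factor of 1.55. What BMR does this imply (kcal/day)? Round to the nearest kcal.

BMR = TEE ÷ activity factor = 3449 ÷ 1.55 = 2225.1613 kcal/day.

2225 kcal/day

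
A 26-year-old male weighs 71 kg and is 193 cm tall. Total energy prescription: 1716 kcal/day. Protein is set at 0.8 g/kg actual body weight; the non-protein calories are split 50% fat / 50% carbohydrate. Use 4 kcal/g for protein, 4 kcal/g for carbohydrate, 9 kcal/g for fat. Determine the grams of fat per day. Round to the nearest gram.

Protein = 0.8 × 71 = 56.8 g → 56.8 × 4 = 227.2 kcal.
Non-protein calories = 1716 − 227.2 = 1488.8 kcal.
Fat: 50% × 1488.8 = 744.4 kcal; carbohydrate: 744.4 kcal.
Fat: 744.4 kcal ÷ 9 kcal/g = 82.7111 g.

83 g/day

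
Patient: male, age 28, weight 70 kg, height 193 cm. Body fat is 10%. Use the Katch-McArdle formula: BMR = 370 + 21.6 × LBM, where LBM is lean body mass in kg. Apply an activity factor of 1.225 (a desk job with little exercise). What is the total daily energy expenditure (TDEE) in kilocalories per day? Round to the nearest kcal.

LBM = 70 × (1 − 0.1) = 63 kg. Katch-McArdle: BMR = 370 + 21.6 × 63 = 1730.8 kcal/day.
TEE = BMR × activity factor = 1730.8 × 1.225 = 2120.23 kcal/day.

2120 kilocalories per day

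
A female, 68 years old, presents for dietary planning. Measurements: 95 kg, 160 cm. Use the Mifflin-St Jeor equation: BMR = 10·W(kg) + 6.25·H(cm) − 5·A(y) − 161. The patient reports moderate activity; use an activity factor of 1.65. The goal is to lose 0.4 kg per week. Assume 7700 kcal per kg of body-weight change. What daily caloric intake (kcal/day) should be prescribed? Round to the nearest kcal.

1951 kcal/day

Mifflin-St Jeor (female): BMR = 10(95) + 6.25(160) − 5(68) − 161 = 950 + 1000 − 340 − 161 = 1449 kcal/day.
TEE = 1449 × 1.65 = 2390.85 kcal/day.
Required daily deficit = 0.4 × 7700 ÷ 7 = 440 kcal/day.
Target intake = 2390.85 − 440 = 1950.85 kcal/day.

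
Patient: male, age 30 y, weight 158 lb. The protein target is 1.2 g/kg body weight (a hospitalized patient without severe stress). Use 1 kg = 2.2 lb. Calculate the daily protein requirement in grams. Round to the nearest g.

86 g/day

Weight in kg = 158 ÷ 2.2 = 71.8182 kg.
Protein = 1.2 g/kg × 71.8182 kg = 86.1818 g/day.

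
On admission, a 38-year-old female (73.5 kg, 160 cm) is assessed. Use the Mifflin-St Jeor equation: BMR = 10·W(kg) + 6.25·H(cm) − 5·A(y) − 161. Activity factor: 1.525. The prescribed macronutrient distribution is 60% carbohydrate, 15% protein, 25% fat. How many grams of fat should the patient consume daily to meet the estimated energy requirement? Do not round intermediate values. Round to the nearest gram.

59 g/day

Mifflin-St Jeor (female): BMR = 10(73.5) + 6.25(160) − 5(38) − 161 = 735 + 1000 − 190 − 161 = 1384 kcal/day.
TEE = 1384 × 1.525 = 2110.6 kcal/day.
Fat energy = 25% × 2110.6 = 527.65 kcal.
Fat = 527.65 ÷ 9 kcal/g = 58.6278 g.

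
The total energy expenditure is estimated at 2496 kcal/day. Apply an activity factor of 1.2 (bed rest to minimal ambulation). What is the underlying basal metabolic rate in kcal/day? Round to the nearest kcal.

2080 kcal/day

BMR = TEE ÷ activity factor = 2496 ÷ 1.2 = 2080 kcal/day.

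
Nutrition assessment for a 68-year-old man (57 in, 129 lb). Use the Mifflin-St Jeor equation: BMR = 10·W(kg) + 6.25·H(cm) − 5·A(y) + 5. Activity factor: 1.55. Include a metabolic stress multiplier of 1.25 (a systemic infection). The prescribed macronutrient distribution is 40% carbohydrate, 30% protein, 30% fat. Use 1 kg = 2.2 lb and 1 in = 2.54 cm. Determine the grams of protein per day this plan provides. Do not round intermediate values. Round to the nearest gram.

168 g/day

Convert to metric: weight = 129 ÷ 2.2 = 58.6364 kg; height = 57 × 2.54 = 144.78 cm.
Mifflin-St Jeor (male): BMR = 10(58.6364) + 6.25(144.78) − 5(68) + 5 = 586.3636 + 904.875 − 340 + 5 = 1156.2386 kcal/day.
TEE = 1156.2386 × 1.55 = 1792.1699 kcal/day.
With stress factor 1.25: 1792.1699 × 1.25 = 2240.2124 kcal/day.
Protein energy = 30% × 2240.2124 = 672.0637 kcal.
Protein = 672.0637 ÷ 4 kcal/g = 168.0159 g.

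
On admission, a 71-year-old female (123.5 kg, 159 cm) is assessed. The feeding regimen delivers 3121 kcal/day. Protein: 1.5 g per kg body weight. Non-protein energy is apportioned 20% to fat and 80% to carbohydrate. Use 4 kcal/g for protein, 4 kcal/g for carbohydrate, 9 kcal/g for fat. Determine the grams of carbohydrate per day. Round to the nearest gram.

Protein = 1.5 × 123.5 = 185.25 g → 185.25 × 4 = 741 kcal.
Non-protein calories = 3121 − 741 = 2380 kcal.
Fat: 20% × 2380 = 476 kcal; carbohydrate: 1904 kcal.
Carbohydrate: 1904 kcal ÷ 4 kcal/g = 476 g.

476 g/day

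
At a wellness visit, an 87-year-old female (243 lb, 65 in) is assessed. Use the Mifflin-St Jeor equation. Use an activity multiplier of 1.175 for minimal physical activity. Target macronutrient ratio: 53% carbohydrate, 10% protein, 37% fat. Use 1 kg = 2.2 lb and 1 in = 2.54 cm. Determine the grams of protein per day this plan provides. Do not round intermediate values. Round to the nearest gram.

45 g/day

Convert to metric: weight = 243 ÷ 2.2 = 110.4545 kg; height = 65 × 2.54 = 165.1 cm.
Mifflin-St Jeor (female): BMR = 10(110.4545) + 6.25(165.1) − 5(87) − 161 = 1104.5455 + 1031.875 − 435 − 161 = 1540.4205 kcal/day.
TEE = 1540.4205 × 1.175 = 1809.994 kcal/day.
Protein energy = 10% × 1809.994 = 180.9994 kcal.
Protein = 180.9994 ÷ 4 kcal/g = 45.2499 g.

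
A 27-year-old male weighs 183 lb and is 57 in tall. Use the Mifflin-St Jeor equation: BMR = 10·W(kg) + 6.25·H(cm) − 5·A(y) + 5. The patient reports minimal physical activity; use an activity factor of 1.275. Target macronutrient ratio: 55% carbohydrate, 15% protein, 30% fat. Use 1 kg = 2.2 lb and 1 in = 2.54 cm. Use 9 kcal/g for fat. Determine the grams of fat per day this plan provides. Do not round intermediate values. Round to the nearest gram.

68 g/day

Convert to metric: weight = 183 ÷ 2.2 = 83.1818 kg; height = 57 × 2.54 = 144.78 cm.
Mifflin-St Jeor (male): BMR = 10(83.1818) + 6.25(144.78) − 5(27) + 5 = 831.8182 + 904.875 − 135 + 5 = 1606.6932 kcal/day.
TEE = 1606.6932 × 1.275 = 2048.5338 kcal/day.
Fat energy = 30% × 2048.5338 = 614.5601 kcal.
Fat = 614.5601 ÷ 9 kcal/g = 68.2845 g.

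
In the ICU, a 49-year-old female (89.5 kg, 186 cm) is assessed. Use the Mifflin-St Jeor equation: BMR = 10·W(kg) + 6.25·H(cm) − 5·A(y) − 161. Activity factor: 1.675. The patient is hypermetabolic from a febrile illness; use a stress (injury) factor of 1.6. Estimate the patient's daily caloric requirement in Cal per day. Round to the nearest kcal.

Mifflin-St Jeor (female): BMR = 10(89.5) + 6.25(186) − 5(49) − 161 = 895 + 1162.5 − 245 − 161 = 1651.5 kcal/day.
TEE = BMR × activity factor = 1651.5 × 1.675 = 2766.2625 kcal/day.
Apply stress factor: 2766.2625 × 1.6 = 4426.02 kcal/day.

4426 Cal per day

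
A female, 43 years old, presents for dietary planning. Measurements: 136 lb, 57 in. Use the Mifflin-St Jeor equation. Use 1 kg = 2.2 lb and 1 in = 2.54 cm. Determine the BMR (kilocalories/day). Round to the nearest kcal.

1147 kilocalories/day

Convert to metric: weight = 136 ÷ 2.2 = 61.8182 kg; height = 57 × 2.54 = 144.78 cm.
Mifflin-St Jeor (female): BMR = 10(61.8182) + 6.25(144.78) − 5(43) − 161 = 618.1818 + 904.875 − 215 − 161 = 1147.0568 kcal/day.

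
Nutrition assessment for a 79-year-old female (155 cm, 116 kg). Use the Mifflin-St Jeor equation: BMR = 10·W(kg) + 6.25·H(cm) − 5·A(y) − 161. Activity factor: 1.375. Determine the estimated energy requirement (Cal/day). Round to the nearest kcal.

2163 Cal/day

Mifflin-St Jeor (female): BMR = 10(116) + 6.25(155) − 5(79) − 161 = 1160 + 968.75 − 395 − 161 = 1572.75 kcal/day.
TEE = BMR × activity factor = 1572.75 × 1.375 = 2162.5313 kcal/day.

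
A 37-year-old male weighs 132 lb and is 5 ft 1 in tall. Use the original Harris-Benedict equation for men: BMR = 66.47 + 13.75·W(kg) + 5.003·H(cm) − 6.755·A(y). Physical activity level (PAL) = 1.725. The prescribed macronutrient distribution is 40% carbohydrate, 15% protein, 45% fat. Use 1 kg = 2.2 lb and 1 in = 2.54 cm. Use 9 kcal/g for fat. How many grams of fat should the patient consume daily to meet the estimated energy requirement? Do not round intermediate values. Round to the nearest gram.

122 g/day

Convert to metric: weight = 132 ÷ 2.2 = 60 kg; height = (5×12 + 1) × 2.54 = 61 × 2.54 = 154.94 cm.
Harris-Benedict: BMR = 66.47 + 13.75(60) + 5.003(154.94) − 6.755(37) = 1416.6998 kcal/day.
TEE = 1416.6998 × 1.725 = 2443.8072 kcal/day.
Fat energy = 45% × 2443.8072 = 1099.7132 kcal.
Fat = 1099.7132 ÷ 9 kcal/g = 122.1904 g.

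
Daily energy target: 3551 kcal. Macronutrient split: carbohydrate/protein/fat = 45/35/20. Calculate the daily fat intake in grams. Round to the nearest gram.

Fat energy = 20% × 3551 = 710.2 kcal.
At 9 kcal/g: 710.2 ÷ 9 = 78.9111 g.

79 g/day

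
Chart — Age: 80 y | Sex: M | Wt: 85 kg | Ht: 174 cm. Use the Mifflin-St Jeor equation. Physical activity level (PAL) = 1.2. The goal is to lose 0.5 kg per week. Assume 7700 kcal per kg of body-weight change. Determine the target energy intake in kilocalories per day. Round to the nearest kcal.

Mifflin-St Jeor (male): BMR = 10(85) + 6.25(174) − 5(80) + 5 = 850 + 1087.5 − 400 + 5 = 1542.5 kcal/day.
TEE = 1542.5 × 1.2 = 1851 kcal/day.
Required daily deficit = 0.5 × 7700 ÷ 7 = 550 kcal/day.
Target intake = 1851 − 550 = 1301 kcal/day.

1301 kilocalories per day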